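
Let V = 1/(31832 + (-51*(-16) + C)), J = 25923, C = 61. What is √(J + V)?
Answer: 4*√1733404067517/32709 ≈ 161.01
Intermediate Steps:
V = 1/32709 (V = 1/(31832 + (-51*(-16) + 61)) = 1/(31832 + (816 + 61)) = 1/(31832 + 877) = 1/32709 ≈ 3.0573e-5)
√(J + V) = √(25923 + 1/32709) = √(847915408/32709) = 4*√1733404067517/32709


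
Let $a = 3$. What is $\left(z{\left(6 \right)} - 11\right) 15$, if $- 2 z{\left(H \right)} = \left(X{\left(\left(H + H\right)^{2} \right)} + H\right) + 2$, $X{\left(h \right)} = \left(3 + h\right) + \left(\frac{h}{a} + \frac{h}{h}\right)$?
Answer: $-1695$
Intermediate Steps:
$X{\left(h \right)} = 4 + \frac{4 h}{3}$ ($X{\left(h \right)} = \left(3 + h\right) + \left(\frac{h}{3} + \frac{h}{h}\right) = \left(3 + h\right) + \left(h \frac{1}{3} + 1\right) = \left(3 + h\right) + \left(\frac{h}{3} + 1\right) = \left(3 + h\right) + \left(1 + \frac{h}{3}\right) = 4 + \frac{4 h}{3}$)
$z{\left(H \right)} = -3 - \frac{8 H^{2}}{3} - \frac{H}{2}$ ($z{\left(H \right)} = - \frac{\left(\left(4 + \frac{4 \left(H + H\right)^{2}}{3}\right) + H\right) + 2}{2} = - \frac{\left(\left(4 + \frac{4 \left(2 H\right)^{2}}{3}\right) + H\right) + 2}{2} = - \frac{\left(\left(4 + \frac{4 \cdot 4 H^{2}}{3}\right) + H\right) + 2}{2} = - \frac{\left(\left(4 + \frac{16 H^{2}}{3}\right) + H\right) + 2}{2} = - \frac{\left(4 + H + \frac{16 H^{2}}{3}\right) + 2}{2} = - \frac{6 + H + \frac{16 H^{2}}{3}}{2} = -3 - \frac{8 H^{2}}{3} - \frac{H}{2}$)
$\left(z{\left(6 \right)} - 11\right) 15 = \left(\left(-3 - \frac{8 \cdot 6^{2}}{3} - 3\right) - 11\right) 15 = \left(\left(-3 - 96 - 3\right) - 11\right) 15 = \left(-102 - 11\right) 15 = \left(-113\right) 15 = -1695$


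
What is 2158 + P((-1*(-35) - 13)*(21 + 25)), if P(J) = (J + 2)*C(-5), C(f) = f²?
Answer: 27508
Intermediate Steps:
P(J) = 50 + 25*J (P(J) = (J + 2)*(-5)² = (2 + J)*25 = 50 + 25*J)
2158 + P((-1*(-35) - 13)*(21 + 25)) = 2158 + (50 + 25*((-1*(-35) - 13)*(21 + 25))) = 2158 + (50 + 25*((35 - 13)*46)) = 2158 + (50 + 25*(22*46)) = 2158 + (50 + 25*1012) = 2158 + (50 + 25300) = 2158 + 25350 = 27508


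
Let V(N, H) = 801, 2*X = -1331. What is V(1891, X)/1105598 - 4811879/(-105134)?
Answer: 1330022002744/29058985033 ≈ 45.770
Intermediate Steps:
X = -1331/2 (X = (½)*(-1331) = -1331/2 ≈ -665.50)
V(1891, X)/1105598 - 4811879/(-105134) = 801/1105598 - 4811879/(-105134) = 801*(1/1105598) - 4811879*(-1/105134) = 801/1105598 + 4811879/105134 = 1330022002744/29058985033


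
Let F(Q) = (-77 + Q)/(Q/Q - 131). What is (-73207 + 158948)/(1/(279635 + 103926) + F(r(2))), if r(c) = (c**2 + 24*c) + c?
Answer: 4275297481130/8822033 ≈ 4.8462e+5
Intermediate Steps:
r(c) = c**2 + 25*c
F(Q) = 77/130 - Q/130 (F(Q) = (-77 + Q)/(1 - 131) = (-77 + Q)/(-130) = (-77 + Q)*(-1/130) = 77/130 - Q/130)
(-73207 + 158948)/(1/(279635 + 103926) + F(r(2))) = (-73207 + 158948)/(1/(279635 + 103926) + (77/130 - (25 + 2)/65)) = 85741/(1/383561 + (77/130 - 27/65)) = 85741/(1/383561 + 23/130) = 85741/(8822033/49862930) = 85741*(49862930/8822033) = 4275297481130/8822033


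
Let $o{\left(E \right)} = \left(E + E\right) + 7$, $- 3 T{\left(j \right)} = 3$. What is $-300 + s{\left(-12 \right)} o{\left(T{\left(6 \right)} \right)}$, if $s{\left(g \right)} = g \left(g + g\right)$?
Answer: $1140$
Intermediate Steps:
$T{\left(j \right)} = -1$ ($T{\left(j \right)} = \left(- \frac{1}{3}\right) 3 = -1$)
$s{\left(g \right)} = 2 g^{2}$ ($s{\left(g \right)} = g 2 g = 2 g^{2}$)
$o{\left(E \right)} = 7 + 2 E$ ($o{\left(E \right)} = 2 E + 7 = 7 + 2 E$)
$-300 + s{\left(-12 \right)} o{\left(T{\left(6 \right)} \right)} = -300 + 2 \left(-12\right)^{2} \left(7 + 2 \left(-1\right)\right) = -300 + 2 \cdot 144 \left(7 - 2\right) = -300 + 288 \cdot 5 = -300 + 1440 = 1140$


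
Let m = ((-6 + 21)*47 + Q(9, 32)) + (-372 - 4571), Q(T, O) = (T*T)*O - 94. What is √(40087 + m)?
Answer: √38347 ≈ 195.82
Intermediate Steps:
Q(T, O) = -94 + O*T² (Q(T, O) = T²*O - 94 = O*T² - 94 = -94 + O*T²)
m = -1740 (m = ((-6 + 21)*47 + (-94 + 32*9²)) + (-372 - 4571) = (15*47 + (-94 + 32*81)) - 4943 = (705 + (-94 + 2592)) - 4943 = (705 + 2498) - 4943 = 3203 - 4943 = -1740)
√(40087 + m) = √(40087 - 1740) = √38347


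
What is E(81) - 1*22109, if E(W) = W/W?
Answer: -22108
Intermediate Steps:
E(W) = 1
E(81) - 1*22109 = 1 - 1*22109 = 1 - 22109 = -22108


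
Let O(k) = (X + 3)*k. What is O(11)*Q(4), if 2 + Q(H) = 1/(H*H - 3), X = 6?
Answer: -2475/13 ≈ -190.38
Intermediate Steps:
O(k) = 9*k (O(k) = (6 + 3)*k = 9*k)
Q(H) = -2 + 1/(-3 + H²) (Q(H) = -2 + 1/(H*H - 3) = -2 + 1/(H² - 3) = -2 + 1/(-3 + H²))
O(11)*Q(4) = (9*11)*((7 - 2*4²)/(-3 + 4²)) = 99*((7 - 2*16)/(-3 + 16)) = 99*((7 - 32)/13) = 99*((1/13)*(-25)) = 99*(-25/13) = -2475/13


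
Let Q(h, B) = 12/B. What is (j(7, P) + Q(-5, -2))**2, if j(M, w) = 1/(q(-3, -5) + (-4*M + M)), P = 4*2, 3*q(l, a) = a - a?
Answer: 16129/441 ≈ 36.574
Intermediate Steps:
q(l, a) = 0 (q(l, a) = (a - a)/3 = (1/3)*0 = 0)
P = 8
j(M, w) = -1/(3*M) (j(M, w) = 1/(0 + (-4*M + M)) = 1/(0 - 3*M) = 1/(-3*M) = -1/(3*M))
(j(7, P) + Q(-5, -2))**2 = (-1/3/7 + 12/(-2))**2 = (-1/3*1/7 + 12*(-1/2))**2 = (-1/21 - 6)**2 = (-127/21)**2 = 16129/441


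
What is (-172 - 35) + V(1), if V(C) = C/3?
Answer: -620/3 ≈ -206.67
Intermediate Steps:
V(C) = C/3 (V(C) = C*(⅓) = C/3)
(-172 - 35) + V(1) = (-172 - 35) + (⅓)*1 = -207 + ⅓ = -620/3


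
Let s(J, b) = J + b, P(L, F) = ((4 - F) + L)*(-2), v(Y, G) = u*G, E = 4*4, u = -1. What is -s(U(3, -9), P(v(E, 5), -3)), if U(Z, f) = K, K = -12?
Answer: 16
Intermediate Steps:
U(Z, f) = -12
E = 16
v(Y, G) = -G
P(L, F) = -8 - 2*L + 2*F (P(L, F) = (4 + L - F)*(-2) = -8 - 2*L + 2*F)
-s(U(3, -9), P(v(E, 5), -3)) = -(-12 + (-8 - (-2)*5 + 2*(-3))) = -(-12 + (-8 - 2*(-5) - 6)) = -(-12 + (-8 + 10 - 6)) = -(-12 - 4) = -1*(-16) = 16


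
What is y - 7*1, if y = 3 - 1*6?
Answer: -10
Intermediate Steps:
y = -3 (y = 3 - 6 = -3)
y - 7*1 = -3 - 7*1 = -3 - 7 = -10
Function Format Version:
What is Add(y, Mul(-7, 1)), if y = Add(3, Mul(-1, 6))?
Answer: -10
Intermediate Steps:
y = -3 (y = Add(3, -6) = -3)
Add(y, Mul(-7, 1)) = Add(-3, Mul(-7, 1)) = Add(-3, -7) = -10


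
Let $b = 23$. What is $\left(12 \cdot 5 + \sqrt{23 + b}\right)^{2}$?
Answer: $\left(60 + \sqrt{46}\right)^{2} \approx 4459.9$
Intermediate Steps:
$\left(12 \cdot 5 + \sqrt{23 + b}\right)^{2} = \left(12 \cdot 5 + \sqrt{23 + 23}\right)^{2} = \left(60 + \sqrt{46}\right)^{2}$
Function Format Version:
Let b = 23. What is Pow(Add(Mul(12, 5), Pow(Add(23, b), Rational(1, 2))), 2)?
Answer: Pow(Add(60, Pow(46, Rational(1, 2))), 2) ≈ 4459.9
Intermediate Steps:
Pow(Add(Mul(12, 5), Pow(Add(23, b), Rational(1, 2))), 2) = Pow(Add(Mul(12, 5), Pow(Add(23, 23), Rational(1, 2))), 2) = Pow(Add(60, Pow(46, Rational(1, 2))), 2)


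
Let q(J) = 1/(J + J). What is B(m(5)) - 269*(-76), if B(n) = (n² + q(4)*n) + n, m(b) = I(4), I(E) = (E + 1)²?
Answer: 168777/8 ≈ 21097.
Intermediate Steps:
q(J) = 1/(2*J)
I(E) = (1 + E)²
m(b) = 25 (m(b) = (1 + 4)² = 5² = 25)
B(n) = n² + 9*n/8 (B(n) = (n² + ((½)/4)*n) + n = (n² + ((½)*(¼))*n) + n = (n² + n/8) + n = n² + 9*n/8)
B(m(5)) - 269*(-76) = (⅛)*25*(9 + 8*25) - 269*(-76) = (⅛)*25*(9 + 200) + 20444 = (⅛)*25*209 + 20444 = 5225/8 + 20444 = 168777/8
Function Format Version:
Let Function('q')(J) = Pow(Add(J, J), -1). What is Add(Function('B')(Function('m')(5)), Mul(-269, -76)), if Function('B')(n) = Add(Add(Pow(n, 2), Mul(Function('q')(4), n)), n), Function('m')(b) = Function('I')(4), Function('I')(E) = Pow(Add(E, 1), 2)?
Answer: Rational(168777, 8) ≈ 21097.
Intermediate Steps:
Function('q')(J) = Mul(Rational(1, 2), Pow(J, -1)) (Function('q')(J) = Pow(Mul(2, J), -1) = Mul(Rational(1, 2), Pow(J, -1)))
Function('I')(E) = Pow(Add(1, E), 2)
Function('m')(b) = 25 (Function('m')(b) = Pow(Add(1, 4), 2) = Pow(5, 2) = 25)
Function('B')(n) = Add(Pow(n, 2), Mul(Rational(9, 8), n)) (Function('B')(n) = Add(Add(Pow(n, 2), Mul(Mul(Rational(1, 2), Pow(4, -1)), n)), n) = Add(Add(Pow(n, 2), Mul(Mul(Rational(1, 2), Rational(1, 4)), n)), n) = Add(Add(Pow(n, 2), Mul(Rational(1, 8), n)), n) = Add(Pow(n, 2), Mul(Rational(9, 8), n)))
Add(Function('B')(Function('m')(5)), Mul(-269, -76)) = Add(Mul(Rational(1, 8), 25, Add(9, Mul(8, 25))), Mul(-269, -76)) = Add(Mul(Rational(1, 8), 25, Add(9, 200)), 20444) = Add(Mul(Rational(1, 8), 25, 209), 20444) = Add(Rational(5225, 8), 20444) = Rational(168777, 8)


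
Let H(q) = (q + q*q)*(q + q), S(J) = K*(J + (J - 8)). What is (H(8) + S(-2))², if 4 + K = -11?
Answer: 1774224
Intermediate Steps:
K = -15 (K = -4 - 11 = -15)
S(J) = 120 - 30*J (S(J) = -15*(J + (J - 8)) = -15*(J + (-8 + J)) = -15*(-8 + 2*J) = 120 - 30*J)
H(q) = 2*q*(q + q²) (H(q) = (q + q²)*(2*q) = 2*q*(q + q²))
(H(8) + S(-2))² = (2*8²*(1 + 8) + (120 - 30*(-2)))² = (2*64*9 + (120 + 60))² = (1152 + 180)² = 1332² = 1774224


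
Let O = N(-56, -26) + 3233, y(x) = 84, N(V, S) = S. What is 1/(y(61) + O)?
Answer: 1/3291 ≈ 0.00030386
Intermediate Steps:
O = 3207 (O = -26 + 3233 = 3207)
1/(y(61) + O) = 1/(84 + 3207) = 1/3291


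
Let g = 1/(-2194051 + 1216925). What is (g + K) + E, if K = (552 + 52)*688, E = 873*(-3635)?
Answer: -2694721014179/977126 ≈ -2.7578e+6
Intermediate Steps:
g = -1/977126 (g = 1/(-977126) = -1/977126 ≈ -1.0234e-6)
E = -3173355
K = 415552 (K = 604*688 = 415552)
(g + K) + E = (-1/977126 + 415552) - 3173355 = 406046663551/977126 - 3173355 = -2694721014179/977126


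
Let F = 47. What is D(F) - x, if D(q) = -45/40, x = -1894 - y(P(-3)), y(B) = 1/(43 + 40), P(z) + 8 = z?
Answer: 1256877/664 ≈ 1892.9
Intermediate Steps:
P(z) = -8 + z
y(B) = 1/83
x = -157203/83 (x = -1894 - 1*1/83 = -1894 - 1/83 = -157203/83 ≈ -1894.0)
D(q) = -9/8 (D(q) = -45*1/40 = -9/8)
D(F) - x = -9/8 - 1*(-157203/83) = -9/8 + 157203/83 = 1256877/664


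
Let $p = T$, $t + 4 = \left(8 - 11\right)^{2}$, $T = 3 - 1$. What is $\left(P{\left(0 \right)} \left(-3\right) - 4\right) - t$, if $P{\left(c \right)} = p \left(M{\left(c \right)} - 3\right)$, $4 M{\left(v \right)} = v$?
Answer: $9$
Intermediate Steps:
$M{\left(v \right)} = \frac{v}{4}$
$T = 2$
$t = 5$ ($t = -4 + \left(8 - 11\right)^{2} = -4 + \left(-3\right)^{2} = -4 + 9 = 5$)
$p = 2$
$P{\left(c \right)} = -6 + \frac{c}{2}$ ($P{\left(c \right)} = 2 \left(\frac{c}{4} - 3\right) = 2 \left(-3 + \frac{c}{4}\right) = -6 + \frac{c}{2}$)
$\left(P{\left(0 \right)} \left(-3\right) - 4\right) - t = \left(\left(-6 + \frac{1}{2} \cdot 0\right) \left(-3\right) - 4\right) - 5 = \left(\left(-6 + 0\right) \left(-3\right) - 4\right) - 5 = \left(\left(-6\right) \left(-3\right) - 4\right) - 5 = \left(18 - 4\right) - 5 = 14 - 5 = 9$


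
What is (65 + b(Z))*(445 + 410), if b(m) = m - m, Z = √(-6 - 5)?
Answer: 55575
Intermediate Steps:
Z = I*√11 (Z = √(-11) = I*√11 ≈ 3.3166*I)
b(m) = 0
(65 + b(Z))*(445 + 410) = (65 + 0)*(445 + 410) = 65*855 = 55575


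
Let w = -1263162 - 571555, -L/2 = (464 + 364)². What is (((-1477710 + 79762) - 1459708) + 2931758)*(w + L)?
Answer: -237562490270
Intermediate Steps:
L = -1371168 (L = -2*(464 + 364)² = -2*828² = -2*685584 = -1371168)
w = -1834717
(((-1477710 + 79762) - 1459708) + 2931758)*(w + L) = (((-1477710 + 79762) - 1459708) + 2931758)*(-1834717 - 1371168) = ((-1397948 - 1459708) + 2931758)*(-3205885) = (-2857656 + 2931758)*(-3205885) = 74102*(-3205885) = -237562490270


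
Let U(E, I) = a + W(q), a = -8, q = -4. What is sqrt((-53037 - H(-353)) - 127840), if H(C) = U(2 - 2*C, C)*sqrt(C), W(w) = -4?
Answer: sqrt(-180877 + 12*I*sqrt(353)) ≈ 0.265 + 425.3*I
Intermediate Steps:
U(E, I) = -12 (U(E, I) = -8 - 4 = -12)
H(C) = -12*sqrt(C)
sqrt((-53037 - H(-353)) - 127840) = sqrt((-53037 - (-12)*sqrt(-353)) - 127840) = sqrt((-53037 - (-12)*I*sqrt(353)) - 127840) = sqrt((-53037 + 12*I*sqrt(353)) - 127840) = sqrt(-180877 + 12*I*sqrt(353))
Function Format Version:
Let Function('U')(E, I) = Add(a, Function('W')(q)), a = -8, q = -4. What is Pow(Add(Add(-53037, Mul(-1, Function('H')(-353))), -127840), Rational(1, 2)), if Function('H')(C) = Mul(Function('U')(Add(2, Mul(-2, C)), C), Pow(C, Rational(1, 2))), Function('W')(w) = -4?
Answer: Pow(Add(-180877, Mul(12, I, Pow(353, Rational(1, 2)))), Rational(1, 2)) ≈ Add(0.265, Mul(425.30, I))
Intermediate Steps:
Function('U')(E, I) = -12 (Function('U')(E, I) = Add(-8, -4) = -12)
Function('H')(C) = Mul(-12, Pow(C, Rational(1, 2)))
Pow(Add(Add(-53037, Mul(-1, Function('H')(-353))), -127840), Rational(1, 2)) = Pow(Add(Add(-53037, Mul(-1, Mul(-12, Pow(-353, Rational(1, 2))))), -127840), Rational(1, 2)) = Pow(Add(Add(-53037, Mul(-1, Mul(-12, Mul(I, Pow(353, Rational(1, 2)))))), -127840), Rational(1, 2)) = Pow(Add(Add(-53037, Mul(-1, Mul(-12, I, Pow(353, Rational(1, 2))))), -127840), Rational(1, 2)) = Pow(Add(Add(-53037, Mul(12, I, Pow(353, Rational(1, 2)))), -127840), Rational(1, 2)) = Pow(Add(-180877, Mul(12, I, Pow(353, Rational(1, 2)))), Rational(1, 2))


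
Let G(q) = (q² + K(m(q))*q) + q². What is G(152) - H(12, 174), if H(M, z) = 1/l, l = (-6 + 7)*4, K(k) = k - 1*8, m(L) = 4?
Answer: 182399/4 ≈ 45600.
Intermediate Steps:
K(k) = -8 + k (K(k) = k - 8 = -8 + k)
l = 4 (l = 1*4 = 4)
G(q) = -4*q + 2*q² (G(q) = (q² + (-8 + 4)*q) + q² = (q² - 4*q) + q² = -4*q + 2*q²)
H(M, z) = ¼ (H(M, z) = 1/4 = ¼)
G(152) - H(12, 174) = 2*152*(-2 + 152) - 1*¼ = 2*152*150 - ¼ = 45600 - ¼ = 182399/4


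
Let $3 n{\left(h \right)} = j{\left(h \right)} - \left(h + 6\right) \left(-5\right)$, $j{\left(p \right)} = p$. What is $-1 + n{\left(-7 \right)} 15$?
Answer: $-61$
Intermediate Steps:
$n{\left(h \right)} = 10 + 2 h$ ($n{\left(h \right)} = \frac{h - \left(h + 6\right) \left(-5\right)}{3} = \frac{h - \left(6 + h\right) \left(-5\right)}{3} = \frac{h - \left(-30 - 5 h\right)}{3} = \frac{h + \left(30 + 5 h\right)}{3} = \frac{30 + 6 h}{3} = 10 + 2 h$)
$-1 + n{\left(-7 \right)} 15 = -1 + \left(10 + 2 \left(-7\right)\right) 15 = -1 + \left(10 - 14\right) 15 = -1 - 60 = -61$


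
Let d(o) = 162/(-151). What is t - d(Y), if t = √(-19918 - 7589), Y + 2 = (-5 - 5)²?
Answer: 162/151 + I*√27507 ≈ 1.0728 + 165.85*I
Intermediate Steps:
Y = 98 (Y = -2 + (-5 - 5)² = -2 + (-10)² = -2 + 100 = 98)
d(o) = -162/151 (d(o) = 162*(-1/151) = -162/151)
t = I*√27507 (t = √(-27507) = I*√27507 ≈ 165.85*I)
t - d(Y) = I*√27507 - 1*(-162/151) = I*√27507 + 162/151 = 162/151 + I*√27507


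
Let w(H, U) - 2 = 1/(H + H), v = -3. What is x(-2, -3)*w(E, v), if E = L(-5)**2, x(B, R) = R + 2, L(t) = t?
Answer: -101/50 ≈ -2.0200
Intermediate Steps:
x(B, R) = 2 + R
E = 25 (E = (-5)**2 = 25)
w(H, U) = 2 + 1/(2*H) (w(H, U) = 2 + 1/(H + H) = 2 + 1/(2*H))
x(-2, -3)*w(E, v) = (2 - 3)*(2 + (1/2)/25) = -(2 + (1/2)*(1/25)) = -(2 + 1/50) = -1*101/50 = -101/50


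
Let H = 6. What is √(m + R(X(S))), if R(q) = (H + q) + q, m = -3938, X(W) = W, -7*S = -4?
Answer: 2*I*√48153/7 ≈ 62.697*I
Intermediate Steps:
S = 4/7 (S = -⅐*(-4) = 4/7 ≈ 0.57143)
R(q) = 6 + 2*q (R(q) = (6 + q) + q = 6 + 2*q)
√(m + R(X(S))) = √(-3938 + (6 + 2*(4/7))) = √(-3938 + (6 + 8/7)) = √(-3938 + 50/7) = √(-27516/7) = 2*I*√48153/7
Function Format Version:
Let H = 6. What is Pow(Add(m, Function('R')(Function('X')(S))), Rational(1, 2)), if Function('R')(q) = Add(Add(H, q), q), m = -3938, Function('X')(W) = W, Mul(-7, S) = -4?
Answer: Mul(Rational(2, 7), I, Pow(48153, Rational(1, 2))) ≈ Mul(62.697, I)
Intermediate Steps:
S = Rational(4, 7) (S = Mul(Rational(-1, 7), -4) = Rational(4, 7) ≈ 0.57143)
Function('R')(q) = Add(6, Mul(2, q)) (Function('R')(q) = Add(Add(6, q), q) = Add(6, Mul(2, q)))
Pow(Add(m, Function('R')(Function('X')(S))), Rational(1, 2)) = Pow(Add(-3938, Add(6, Mul(2, Rational(4, 7)))), Rational(1, 2)) = Pow(Add(-3938, Add(6, Rational(8, 7))), Rational(1, 2)) = Pow(Add(-3938, Rational(50, 7)), Rational(1, 2)) = Pow(Rational(-27516, 7), Rational(1, 2)) = Mul(Rational(2, 7), I, Pow(48153, Rational(1, 2)))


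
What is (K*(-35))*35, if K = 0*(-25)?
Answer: 0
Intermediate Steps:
K = 0
(K*(-35))*35 = (0*(-35))*35 = 0*35 = 0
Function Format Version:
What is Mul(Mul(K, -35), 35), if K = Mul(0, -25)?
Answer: 0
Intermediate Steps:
K = 0
Mul(Mul(K, -35), 35) = Mul(Mul(0, -35), 35) = Mul(0, 35) = 0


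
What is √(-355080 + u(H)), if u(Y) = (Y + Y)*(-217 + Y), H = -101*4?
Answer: 16*√573 ≈ 383.00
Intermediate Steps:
H = -404
u(Y) = 2*Y*(-217 + Y) (u(Y) = (2*Y)*(-217 + Y) = 2*Y*(-217 + Y))
√(-355080 + u(H)) = √(-355080 + 2*(-404)*(-217 - 404)) = √(-355080 + 2*(-404)*(-621)) = √(-355080 + 501768) = √146688 = 16*√573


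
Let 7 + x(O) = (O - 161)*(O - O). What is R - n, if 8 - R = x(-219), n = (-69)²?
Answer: -4746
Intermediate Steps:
x(O) = -7 (x(O) = -7 + (O - 161)*(O - O) = -7 + (-161 + O)*0 = -7 + 0 = -7)
n = 4761
R = 15 (R = 8 - 1*(-7) = 8 + 7 = 15)
R - n = 15 - 1*4761 = 15 - 4761 = -4746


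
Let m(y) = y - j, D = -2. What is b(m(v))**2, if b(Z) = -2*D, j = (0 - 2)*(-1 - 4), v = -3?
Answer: 16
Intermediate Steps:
j = 10 (j = -2*(-5) = 10)
m(y) = -10 + y (m(y) = y - 1*10 = y - 10 = -10 + y)
b(Z) = 4 (b(Z) = -2*(-2) = 4)
b(m(v))**2 = 4**2 = 16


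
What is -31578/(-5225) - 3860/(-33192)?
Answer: 14056651/2281950 ≈ 6.1599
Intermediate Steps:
-31578/(-5225) - 3860/(-33192) = -31578*(-1/5225) - 3860*(-1/33192) = 1662/275 + 965/8298 = 14056651/2281950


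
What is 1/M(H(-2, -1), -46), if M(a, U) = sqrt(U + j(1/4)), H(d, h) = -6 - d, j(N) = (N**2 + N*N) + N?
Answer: -2*I*sqrt(730)/365 ≈ -0.14805*I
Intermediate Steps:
j(N) = N + 2*N**2 (j(N) = (N**2 + N**2) + N = 2*N**2 + N = N + 2*N**2)
M(a, U) = sqrt(3/8 + U) (M(a, U) = sqrt(U + (1 + 2/4)/4) = sqrt(U + (1 + 2*(1/4))/4) = sqrt(U + (1 + 1/2)/4) = sqrt(U + (1/4)*(3/2)) = sqrt(U + 3/8) = sqrt(3/8 + U))
1/M(H(-2, -1), -46) = 1/(sqrt(6 + 16*(-46))/4) = 1/(sqrt(6 - 736)/4) = 1/(sqrt(-730)/4) = 1/((I*sqrt(730))/4) = 1/(I*sqrt(730)/4) = -2*I*sqrt(730)/365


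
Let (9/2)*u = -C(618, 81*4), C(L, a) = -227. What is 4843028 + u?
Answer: 43587706/9 ≈ 4.8431e+6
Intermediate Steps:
u = 454/9 (u = 2*(-1*(-227))/9 = (2/9)*227 = 454/9 ≈ 50.444)
4843028 + u = 4843028 + 454/9 = 43587706/9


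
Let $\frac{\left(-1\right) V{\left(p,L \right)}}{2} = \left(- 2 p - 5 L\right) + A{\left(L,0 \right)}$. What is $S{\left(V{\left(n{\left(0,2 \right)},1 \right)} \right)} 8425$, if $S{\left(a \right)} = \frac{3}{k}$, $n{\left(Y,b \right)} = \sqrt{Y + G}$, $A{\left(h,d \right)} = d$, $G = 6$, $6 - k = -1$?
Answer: $\frac{25275}{7} \approx 3610.7$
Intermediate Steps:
$k = 7$ ($k = 6 - -1 = 6 + 1 = 7$)
$n{\left(Y,b \right)} = \sqrt{6 + Y}$ ($n{\left(Y,b \right)} = \sqrt{Y + 6} = \sqrt{6 + Y}$)
$V{\left(p,L \right)} = 4 p + 10 L$ ($V{\left(p,L \right)} = - 2 \left(\left(- 2 p - 5 L\right) + 0\right) = - 2 \left(\left(- 5 L - 2 p\right) + 0\right) = - 2 \left(- 5 L - 2 p\right) = 4 p + 10 L$)
$S{\left(a \right)} = \frac{3}{7}$
$S{\left(V{\left(n{\left(0,2 \right)},1 \right)} \right)} 8425 = \frac{3}{7} \cdot 8425 = \frac{25275}{7}$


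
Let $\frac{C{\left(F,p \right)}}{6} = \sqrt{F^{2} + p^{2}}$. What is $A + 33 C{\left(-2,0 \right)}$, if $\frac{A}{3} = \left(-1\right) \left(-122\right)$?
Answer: $762$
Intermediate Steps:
$A = 366$ ($A = 3 \left(\left(-1\right) \left(-122\right)\right) = 3 \cdot 122 = 366$)
$C{\left(F,p \right)} = 6 \sqrt{F^{2} + p^{2}}$
$A + 33 C{\left(-2,0 \right)} = 366 + 33 \cdot 6 \sqrt{\left(-2\right)^{2} + 0^{2}} = 366 + 33 \cdot 6 \sqrt{4 + 0} = 366 + 33 \cdot 6 \sqrt{4} = 366 + 33 \cdot 6 \cdot 2 = 366 + 33 \cdot 12 = 366 + 396 = 762$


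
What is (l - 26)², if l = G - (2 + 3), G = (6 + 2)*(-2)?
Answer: 2209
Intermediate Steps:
G = -16 (G = 8*(-2) = -16)
l = -21 (l = -16 - (2 + 3) = -16 - 1*5 = -16 - 5 = -21)
(l - 26)² = (-21 - 26)² = (-47)² = 2209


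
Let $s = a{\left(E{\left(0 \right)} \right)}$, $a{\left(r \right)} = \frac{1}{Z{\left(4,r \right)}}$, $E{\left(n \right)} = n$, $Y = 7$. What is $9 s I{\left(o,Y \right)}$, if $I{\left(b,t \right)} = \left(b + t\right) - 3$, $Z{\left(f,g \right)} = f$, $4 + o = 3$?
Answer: $\frac{27}{4} \approx 6.75$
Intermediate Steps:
$o = -1$ ($o = -4 + 3 = -1$)
$I{\left(b,t \right)} = -3 + b + t$
$a{\left(r \right)} = \frac{1}{4}$
$s = \frac{1}{4} \approx 0.25$
$9 s I{\left(o,Y \right)} = 9 \cdot \frac{1}{4} \left(-3 - 1 + 7\right) = \frac{9}{4} \cdot 3 = \frac{27}{4}$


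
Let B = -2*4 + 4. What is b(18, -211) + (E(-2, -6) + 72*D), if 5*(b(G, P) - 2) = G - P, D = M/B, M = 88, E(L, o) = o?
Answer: -7711/5 ≈ -1542.2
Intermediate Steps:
B = -4 (B = -8 + 4 = -4)
D = -22 (D = 88/(-4) = 88*(-1/4) = -22)
b(G, P) = 2 - P/5 + G/5 (b(G, P) = 2 + (G - P)/5 = 2 + (-P/5 + G/5) = 2 - P/5 + G/5)
b(18, -211) + (E(-2, -6) + 72*D) = (2 - 1/5*(-211) + (1/5)*18) + (-6 + 72*(-22)) = (2 + 211/5 + 18/5) + (-6 - 1584) = 239/5 - 1590 = -7711/5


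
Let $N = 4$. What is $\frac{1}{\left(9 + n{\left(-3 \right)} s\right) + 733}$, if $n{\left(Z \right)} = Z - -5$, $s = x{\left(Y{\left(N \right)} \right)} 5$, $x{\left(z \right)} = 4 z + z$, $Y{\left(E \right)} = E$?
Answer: $\frac{1}{942} \approx 0.0010616$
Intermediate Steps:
$x{\left(z \right)} = 5 z$
$s = 100$ ($s = 5 \cdot 4 \cdot 5 = 20 \cdot 5 = 100$)
$n{\left(Z \right)} = 5 + Z$ ($n{\left(Z \right)} = Z + 5 = 5 + Z$)
$\frac{1}{\left(9 + n{\left(-3 \right)} s\right) + 733} = \frac{1}{\left(9 + \left(5 - 3\right) 100\right) + 733} = \frac{1}{\left(9 + 2 \cdot 100\right) + 733} = \frac{1}{\left(9 + 200\right) + 733} = \frac{1}{209 + 733} = \frac{1}{942}$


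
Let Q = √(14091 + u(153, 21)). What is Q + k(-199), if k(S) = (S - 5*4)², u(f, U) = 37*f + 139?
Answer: 47961 + √19891 ≈ 48102.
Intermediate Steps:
u(f, U) = 139 + 37*f
Q = √19891 (Q = √(14091 + (139 + 37*153)) = √(14091 + (139 + 5661)) = √(14091 + 5800) = √19891 ≈ 141.04)
k(S) = (-20 + S)² (k(S) = (S - 20)² = (-20 + S)²)
Q + k(-199) = √19891 + (-20 - 199)² = √19891 + (-219)² = √19891 + 47961 = 47961 + √19891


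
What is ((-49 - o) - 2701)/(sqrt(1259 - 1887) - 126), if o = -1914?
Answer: 13167/2063 + 209*I*sqrt(157)/2063 ≈ 6.3825 + 1.2694*I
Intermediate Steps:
((-49 - o) - 2701)/(sqrt(1259 - 1887) - 126) = ((-49 - 1*(-1914)) - 2701)/(sqrt(1259 - 1887) - 126) = ((-49 + 1914) - 2701)/(sqrt(-628) - 126) = (1865 - 2701)/(2*I*sqrt(157) - 126) = -836/(-126 + 2*I*sqrt(157))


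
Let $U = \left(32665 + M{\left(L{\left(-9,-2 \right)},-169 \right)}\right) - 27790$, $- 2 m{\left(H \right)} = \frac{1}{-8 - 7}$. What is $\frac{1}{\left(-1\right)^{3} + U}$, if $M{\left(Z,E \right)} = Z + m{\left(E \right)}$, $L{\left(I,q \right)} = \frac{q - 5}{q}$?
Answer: $\frac{15}{73163} \approx 0.00020502$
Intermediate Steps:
$L{\left(I,q \right)} = \frac{-5 + q}{q}$
$m{\left(H \right)} = \frac{1}{30}$ ($m{\left(H \right)} = - \frac{1}{2 \left(-8 - 7\right)} = - \frac{1}{2 \left(-15\right)} = \left(- \frac{1}{2}\right) \left(- \frac{1}{15}\right) = \frac{1}{30}$)
$M{\left(Z,E \right)} = \frac{1}{30} + Z$ ($M{\left(Z,E \right)} = Z + \frac{1}{30} = \frac{1}{30} + Z$)
$U = \frac{73178}{15}$ ($U = \left(32665 + \left(\frac{1}{30} + \frac{-5 - 2}{-2}\right)\right) - 27790 = \left(32665 + \left(\frac{1}{30} - - \frac{7}{2}\right)\right) - 27790 = \left(32665 + \left(\frac{1}{30} + \frac{7}{2}\right)\right) - 27790 = \left(32665 + \frac{53}{15}\right) - 27790 = \frac{490028}{15} - 27790 = \frac{73178}{15} \approx 4878.5$)
$\frac{1}{\left(-1\right)^{3} + U} = \frac{1}{\left(-1\right)^{3} + \frac{73178}{15}} = \frac{1}{-1 + \frac{73178}{15}} = \frac{1}{\frac{73163}{15}} = \frac{15}{73163}$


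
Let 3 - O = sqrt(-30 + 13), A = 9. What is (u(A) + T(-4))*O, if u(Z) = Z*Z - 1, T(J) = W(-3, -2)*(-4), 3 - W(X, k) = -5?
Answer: 144 - 48*I*sqrt(17) ≈ 144.0 - 197.91*I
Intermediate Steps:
O = 3 - I*sqrt(17) (O = 3 - sqrt(-30 + 13) = 3 - sqrt(-17) = 3 - I*sqrt(17) ≈ 3.0 - 4.1231*I)
W(X, k) = 8 (W(X, k) = 3 - 1*(-5) = 3 + 5 = 8)
T(J) = -32 (T(J) = 8*(-4) = -32)
u(Z) = -1 + Z**2 (u(Z) = Z**2 - 1 = -1 + Z**2)
(u(A) + T(-4))*O = ((-1 + 9**2) - 32)*(3 - I*sqrt(17)) = ((-1 + 81) - 32)*(3 - I*sqrt(17)) = (80 - 32)*(3 - I*sqrt(17)) = 48*(3 - I*sqrt(17)) = 144 - 48*I*sqrt(17)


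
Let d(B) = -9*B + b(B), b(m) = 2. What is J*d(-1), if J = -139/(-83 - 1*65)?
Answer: 1529/148 ≈ 10.331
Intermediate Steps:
d(B) = 2 - 9*B (d(B) = -9*B + 2 = 2 - 9*B)
J = 139/148 (J = -139/(-83 - 65) = -139/(-148) = -139*(-1/148) = 139/148 ≈ 0.93919)
J*d(-1) = 139*(2 - 9*(-1))/148 = 139*(2 + 9)/148 = (139/148)*11 = 1529/148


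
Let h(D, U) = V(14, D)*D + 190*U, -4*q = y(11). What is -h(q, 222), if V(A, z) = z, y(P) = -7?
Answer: -674929/16 ≈ -42183.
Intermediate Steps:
q = 7/4 (q = -¼*(-7) = 7/4 ≈ 1.7500)
h(D, U) = D² + 190*U (h(D, U) = D*D + 190*U = D² + 190*U)
-h(q, 222) = -((7/4)² + 190*222) = -(49/16 + 42180) = -1*674929/16 = -674929/16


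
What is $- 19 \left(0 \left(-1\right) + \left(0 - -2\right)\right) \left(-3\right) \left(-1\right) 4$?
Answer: $-456$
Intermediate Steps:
$- 19 \left(0 \left(-1\right) + \left(0 - -2\right)\right) \left(-3\right) \left(-1\right) 4 = - 19 \left(0 + \left(0 + 2\right)\right) 3 \cdot 4 = - 19 \left(0 + 2\right) 12 = \left(-19\right) 2 \cdot 12 = \left(-38\right) 12 = -456$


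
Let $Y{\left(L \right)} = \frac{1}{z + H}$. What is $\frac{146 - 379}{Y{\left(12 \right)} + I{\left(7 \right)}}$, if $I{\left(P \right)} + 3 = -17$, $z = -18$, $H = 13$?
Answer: $\frac{1165}{101} \approx 11.535$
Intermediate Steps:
$I{\left(P \right)} = -20$ ($I{\left(P \right)} = -3 - 17 = -20$)
$Y{\left(L \right)} = - \frac{1}{5}$ ($Y{\left(L \right)} = \frac{1}{-18 + 13} = \frac{1}{-5} = - \frac{1}{5}$)
$\frac{146 - 379}{Y{\left(12 \right)} + I{\left(7 \right)}} = \frac{146 - 379}{- \frac{1}{5} - 20} = - \frac{233}{- \frac{101}{5}} = \left(-233\right) \left(- \frac{5}{101}\right) = \frac{1165}{101}$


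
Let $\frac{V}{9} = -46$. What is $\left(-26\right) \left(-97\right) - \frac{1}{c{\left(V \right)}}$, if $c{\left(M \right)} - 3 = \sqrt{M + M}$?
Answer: $\frac{703637}{279} + \frac{2 i \sqrt{23}}{279} \approx 2522.0 + 0.034379 i$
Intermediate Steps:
$V = -414$ ($V = 9 \left(-46\right) = -414$)
$c{\left(M \right)} = 3 + \sqrt{2} \sqrt{M}$ ($c{\left(M \right)} = 3 + \sqrt{M + M} = 3 + \sqrt{2 M} = 3 + \sqrt{2} \sqrt{M}$)
$\left(-26\right) \left(-97\right) - \frac{1}{c{\left(V \right)}} = \left(-26\right) \left(-97\right) - \frac{1}{3 + \sqrt{2} \sqrt{-414}} = 2522 - \frac{1}{3 + \sqrt{2} \cdot 3 i \sqrt{46}} = 2522 - \frac{1}{3 + 6 i \sqrt{23}}$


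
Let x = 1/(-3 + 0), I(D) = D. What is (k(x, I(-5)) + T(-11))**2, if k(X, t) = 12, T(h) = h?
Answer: 1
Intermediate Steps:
x = -1/3 (x = 1/(-3) = -1/3 ≈ -0.33333)
(k(x, I(-5)) + T(-11))**2 = (12 - 11)**2 = 1**2 = 1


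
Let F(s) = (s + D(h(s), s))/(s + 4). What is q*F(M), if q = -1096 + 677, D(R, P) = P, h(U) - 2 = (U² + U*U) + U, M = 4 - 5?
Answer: 838/3 ≈ 279.33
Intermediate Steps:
M = -1
h(U) = 2 + U + 2*U² (h(U) = 2 + ((U² + U*U) + U) = 2 + ((U² + U²) + U) = 2 + (2*U² + U) = 2 + (U + 2*U²) = 2 + U + 2*U²)
F(s) = 2*s/(4 + s) (F(s) = (s + s)/(s + 4) = (2*s)/(4 + s) = 2*s/(4 + s))
q = -419
q*F(M) = -838*(-1)/(4 - 1) = -838*(-1)/3 = -419*(-⅔) = 838/3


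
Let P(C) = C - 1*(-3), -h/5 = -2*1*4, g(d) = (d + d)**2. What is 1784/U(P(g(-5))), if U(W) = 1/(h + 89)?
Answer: 230136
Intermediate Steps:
g(d) = 4*d**2 (g(d) = (2*d)**2 = 4*d**2)
h = 40 (h = -5*(-2*1)*4 = -(-10)*4 = -5*(-8) = 40)
P(C) = 3 + C (P(C) = C + 3 = 3 + C)
U(W) = 1/129 (U(W) = 1/(40 + 89) = 1/129)
1784/U(P(g(-5))) = 1784/(1/129) = 1784*129 = 230136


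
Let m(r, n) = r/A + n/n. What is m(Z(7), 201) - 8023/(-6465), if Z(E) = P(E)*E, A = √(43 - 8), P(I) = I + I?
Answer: 14488/6465 + 14*√35/5 ≈ 18.806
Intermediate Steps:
P(I) = 2*I
A = √35 ≈ 5.9161
Z(E) = 2*E² (Z(E) = (2*E)*E = 2*E²)
m(r, n) = 1 + r*√35/35 (m(r, n) = r/(√35) + n/n = r*(√35/35) + 1 = r*√35/35 + 1 = 1 + r*√35/35)
m(Z(7), 201) - 8023/(-6465) = (1 + (2*7²)*√35/35) - 8023/(-6465) = (1 + (2*49)*√35/35) - 8023*(-1/6465) = (1 + (1/35)*98*√35) + 8023/6465 = (1 + 14*√35/5) + 8023/6465 = 14488/6465 + 14*√35/5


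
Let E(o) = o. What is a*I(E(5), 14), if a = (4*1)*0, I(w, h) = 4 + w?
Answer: 0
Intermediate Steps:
a = 0 (a = 4*0 = 0)
a*I(E(5), 14) = 0*(4 + 5) = 0*9 = 0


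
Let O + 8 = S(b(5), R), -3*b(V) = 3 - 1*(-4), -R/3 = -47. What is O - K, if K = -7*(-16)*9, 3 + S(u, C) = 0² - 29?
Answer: -1048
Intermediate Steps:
R = 141 (R = -3*(-47) = 141)
b(V) = -7/3 (b(V) = -(3 - 1*(-4))/3 = -(3 + 4)/3 = -⅓*7 = -7/3)
S(u, C) = -32 (S(u, C) = -3 + (0² - 29) = -3 + (0 - 29) = -3 - 29 = -32)
O = -40 (O = -8 - 32 = -40)
K = 1008 (K = 112*9 = 1008)
O - K = -40 - 1*1008 = -40 - 1008 = -1048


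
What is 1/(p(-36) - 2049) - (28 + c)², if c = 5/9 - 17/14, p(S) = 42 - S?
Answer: -866366413/1158948 ≈ -747.55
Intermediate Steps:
c = -83/126 (c = 5*(⅑) - 17*1/14 = 5/9 - 17/14 = -83/126 ≈ -0.65873)
1/(p(-36) - 2049) - (28 + c)² = 1/((42 - 1*(-36)) - 2049) - (28 - 83/126)² = 1/((42 + 36) - 2049) - (3445/126)² = 1/(78 - 2049) - 1*11868025/15876 = 1/(-1971) - 11868025/15876 = -1/1971 - 11868025/15876 = -866366413/1158948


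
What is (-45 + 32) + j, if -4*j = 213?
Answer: -265/4 ≈ -66.250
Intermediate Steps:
j = -213/4 (j = -¼*213 = -213/4 ≈ -53.250)
(-45 + 32) + j = (-45 + 32) - 213/4 = -13 - 213/4 = -265/4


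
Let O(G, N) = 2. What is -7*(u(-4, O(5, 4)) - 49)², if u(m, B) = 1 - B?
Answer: -17500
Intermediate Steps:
-7*(u(-4, O(5, 4)) - 49)² = -7*((1 - 1*2) - 49)² = -7*((1 - 2) - 49)² = -7*(-1 - 49)² = -7*(-50)² = -7*2500 = -17500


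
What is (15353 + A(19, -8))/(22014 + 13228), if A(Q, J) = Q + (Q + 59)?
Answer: 7725/17621 ≈ 0.43840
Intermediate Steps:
A(Q, J) = 59 + 2*Q (A(Q, J) = Q + (59 + Q) = 59 + 2*Q)
(15353 + A(19, -8))/(22014 + 13228) = (15353 + (59 + 2*19))/(22014 + 13228) = (15353 + (59 + 38))/35242 = (15353 + 97)*(1/35242) = 15450*(1/35242) = 7725/17621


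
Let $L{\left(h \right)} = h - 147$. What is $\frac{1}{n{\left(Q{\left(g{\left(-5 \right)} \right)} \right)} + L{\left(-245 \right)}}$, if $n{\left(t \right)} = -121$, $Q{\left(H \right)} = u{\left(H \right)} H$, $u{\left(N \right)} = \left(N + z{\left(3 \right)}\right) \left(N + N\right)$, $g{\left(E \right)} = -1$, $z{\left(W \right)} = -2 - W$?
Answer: $- \frac{1}{513} \approx -0.0019493$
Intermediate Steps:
$u{\left(N \right)} = 2 N \left(-5 + N\right)$ ($u{\left(N \right)} = \left(N - 5\right) \left(N + N\right) = \left(N - 5\right) 2 N = \left(-5 + N\right) 2 N = 2 N \left(-5 + N\right)$)
$Q{\left(H \right)} = 2 H^{2} \left(-5 + H\right)$ ($Q{\left(H \right)} = 2 H \left(-5 + H\right) H = 2 H^{2} \left(-5 + H\right)$)
$L{\left(h \right)} = -147 + h$
$\frac{1}{n{\left(Q{\left(g{\left(-5 \right)} \right)} \right)} + L{\left(-245 \right)}} = \frac{1}{-121 - 392} = \frac{1}{-513} = - \frac{1}{513}$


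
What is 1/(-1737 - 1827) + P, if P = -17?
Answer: -60589/3564 ≈ -17.000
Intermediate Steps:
1/(-1737 - 1827) + P = 1/(-1737 - 1827) - 17 = 1/(-3564) - 17 = -1/3564 - 17 = -60589/3564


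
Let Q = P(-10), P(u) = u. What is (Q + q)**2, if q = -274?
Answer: 80656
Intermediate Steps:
Q = -10
(Q + q)**2 = (-10 - 274)**2 = (-284)**2 = 80656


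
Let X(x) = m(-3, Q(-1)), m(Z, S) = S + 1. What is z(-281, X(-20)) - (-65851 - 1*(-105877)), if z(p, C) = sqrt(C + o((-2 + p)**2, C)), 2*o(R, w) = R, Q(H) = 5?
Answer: -40026 + sqrt(160202)/2 ≈ -39826.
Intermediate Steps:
o(R, w) = R/2
m(Z, S) = 1 + S
X(x) = 6 (X(x) = 1 + 5 = 6)
z(p, C) = sqrt(C + (-2 + p)**2/2)
z(-281, X(-20)) - (-65851 - 1*(-105877)) = sqrt(2*(-2 - 281)**2 + 4*6)/2 - (-65851 - 1*(-105877)) = sqrt(2*(-283)**2 + 24)/2 - (-65851 + 105877) = sqrt(2*80089 + 24)/2 - 1*40026 = sqrt(160178 + 24)/2 - 40026 = sqrt(160202)/2 - 40026 = -40026 + sqrt(160202)/2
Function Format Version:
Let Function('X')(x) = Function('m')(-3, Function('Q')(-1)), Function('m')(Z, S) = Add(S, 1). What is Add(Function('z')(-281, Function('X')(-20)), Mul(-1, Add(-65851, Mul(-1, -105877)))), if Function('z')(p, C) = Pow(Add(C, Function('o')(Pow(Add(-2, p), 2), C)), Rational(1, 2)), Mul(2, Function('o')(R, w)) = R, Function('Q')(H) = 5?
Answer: Add(-40026, Mul(Rational(1, 2), Pow(160202, Rational(1, 2)))) ≈ -39826.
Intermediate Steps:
Function('o')(R, w) = Mul(Rational(1, 2), R)
Function('m')(Z, S) = Add(1, S)
Function('X')(x) = 6 (Function('X')(x) = Add(1, 5) = 6)
Function('z')(p, C) = Pow(Add(C, Mul(Rational(1, 2), Pow(Add(-2, p), 2))), Rational(1, 2))
Add(Function('z')(-281, Function('X')(-20)), Mul(-1, Add(-65851, Mul(-1, -105877)))) = Add(Mul(Rational(1, 2), Pow(Add(Mul(2, Pow(Add(-2, -281), 2)), Mul(4, 6)), Rational(1, 2))), Mul(-1, Add(-65851, Mul(-1, -105877)))) = Add(Mul(Rational(1, 2), Pow(Add(Mul(2, Pow(-283, 2)), 24), Rational(1, 2))), Mul(-1, Add(-65851, 105877))) = Add(Mul(Rational(1, 2), Pow(Add(Mul(2, 80089), 24), Rational(1, 2))), Mul(-1, 40026)) = Add(Mul(Rational(1, 2), Pow(Add(160178, 24), Rational(1, 2))), -40026) = Add(Mul(Rational(1, 2), Pow(160202, Rational(1, 2))), -40026) = Add(-40026, Mul(Rational(1, 2), Pow(160202, Rational(1, 2))))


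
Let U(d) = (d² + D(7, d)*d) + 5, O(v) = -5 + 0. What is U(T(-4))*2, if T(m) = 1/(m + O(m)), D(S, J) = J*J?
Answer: 7306/729 ≈ 10.022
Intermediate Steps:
O(v) = -5
D(S, J) = J²
T(m) = 1/(-5 + m) (T(m) = 1/(m - 5) = 1/(-5 + m))
U(d) = 5 + d² + d³ (U(d) = (d² + d²*d) + 5 = (d² + d³) + 5 = 5 + d² + d³)
U(T(-4))*2 = (5 + (1/(-5 - 4))² + (1/(-5 - 4))³)*2 = (5 + (1/(-9))² + (1/(-9))³)*2 = (5 + (-⅑)² + (-⅑)³)*2 = (5 + 1/81 - 1/729)*2 = (3653/729)*2 = 7306/729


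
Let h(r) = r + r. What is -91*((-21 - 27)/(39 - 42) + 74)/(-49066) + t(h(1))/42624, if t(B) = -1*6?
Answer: 29066347/174282432 ≈ 0.16678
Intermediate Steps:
h(r) = 2*r
t(B) = -6
-91*((-21 - 27)/(39 - 42) + 74)/(-49066) + t(h(1))/42624 = -91*((-21 - 27)/(39 - 42) + 74)/(-49066) - 6/42624 = -91*(-48/(-3) + 74)*(-1/49066) - 6*1/42624 = -91*(-48*(-⅓) + 74)*(-1/49066) - 1/7104 = -91*(16 + 74)*(-1/49066) - 1/7104 = -91*90*(-1/49066) - 1/7104 = -8190*(-1/49066) - 1/7104 = 4095/24533 - 1/7104 = 29066347/174282432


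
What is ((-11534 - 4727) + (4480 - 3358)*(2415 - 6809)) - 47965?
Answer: -4994294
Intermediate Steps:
((-11534 - 4727) + (4480 - 3358)*(2415 - 6809)) - 47965 = (-16261 + 1122*(-4394)) - 47965 = (-16261 - 4930068) - 47965 = -4946329 - 47965 = -4994294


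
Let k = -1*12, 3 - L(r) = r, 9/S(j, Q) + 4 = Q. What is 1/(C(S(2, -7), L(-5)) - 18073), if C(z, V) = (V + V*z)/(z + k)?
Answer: -141/2548309 ≈ -5.5331e-5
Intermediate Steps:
S(j, Q) = 9/(-4 + Q)
L(r) = 3 - r
k = -12
C(z, V) = (V + V*z)/(-12 + z) (C(z, V) = (V + V*z)/(z - 12) = (V + V*z)/(-12 + z))
1/(C(S(2, -7), L(-5)) - 18073) = 1/((3 - 1*(-5))*(1 + 9/(-4 - 7))/(-12 + 9/(-4 - 7)) - 18073) = 1/((3 + 5)*(1 + 9/(-11))/(-12 + 9/(-11)) - 18073) = 1/(8*(1 + 9*(-1/11))/(-12 + 9*(-1/11)) - 18073) = 1/(8*(1 - 9/11)/(-12 - 9/11) - 18073) = 1/(8*(2/11)/(-141/11) - 18073) = 1/(8*(-11/141)*(2/11) - 18073) = 1/(-16/141 - 18073) = 1/(-2548309/141) = -141/2548309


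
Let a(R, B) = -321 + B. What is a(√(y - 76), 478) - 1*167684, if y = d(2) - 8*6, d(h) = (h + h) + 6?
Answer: -167527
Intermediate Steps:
d(h) = 6 + 2*h (d(h) = 2*h + 6 = 6 + 2*h)
y = -38 (y = (6 + 2*2) - 8*6 = (6 + 4) - 48 = 10 - 48 = -38)
a(√(y - 76), 478) - 1*167684 = (-321 + 478) - 1*167684 = 157 - 167684 = -167527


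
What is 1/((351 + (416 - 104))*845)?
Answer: 1/560235 ≈ 1.7850e-6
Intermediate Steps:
1/((351 + (416 - 104))*845) = (1/845)/(351 + 312) = (1/845)/663 = (1/663)*(1/845) = 1/560235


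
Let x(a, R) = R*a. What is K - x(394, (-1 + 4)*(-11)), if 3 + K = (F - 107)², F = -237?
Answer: 131335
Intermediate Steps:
K = 118333 (K = -3 + (-237 - 107)² = -3 + (-344)² = -3 + 118336 = 118333)
K - x(394, (-1 + 4)*(-11)) = 118333 - (-1 + 4)*(-11)*394 = 118333 - 3*(-11)*394 = 118333 - (-33)*394 = 118333 - 1*(-13002) = 118333 + 13002 = 131335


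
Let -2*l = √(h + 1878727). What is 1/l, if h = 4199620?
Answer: -2*√6078347/6078347 ≈ -0.00081122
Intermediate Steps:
l = -√6078347/2 (l = -√(4199620 + 1878727)/2 = -√6078347/2 ≈ -1232.7)
1/l = 1/(-√6078347/2) = -2*√6078347/6078347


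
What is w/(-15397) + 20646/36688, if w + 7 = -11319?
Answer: 366707375/282442568 ≈ 1.2983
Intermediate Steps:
w = -11326 (w = -7 - 11319 = -11326)
w/(-15397) + 20646/36688 = -11326/(-15397) + 20646/36688 = -11326*(-1/15397) + 20646*(1/36688) = 11326/15397 + 10323/18344 = 366707375/282442568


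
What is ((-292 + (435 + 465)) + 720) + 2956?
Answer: 4284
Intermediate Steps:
((-292 + (435 + 465)) + 720) + 2956 = ((-292 + 900) + 720) + 2956 = (608 + 720) + 2956 = 1328 + 2956 = 4284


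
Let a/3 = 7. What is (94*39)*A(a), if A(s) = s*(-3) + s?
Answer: -153972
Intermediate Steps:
a = 21 (a = 3*7 = 21)
A(s) = -2*s (A(s) = -3*s + s = -2*s)
(94*39)*A(a) = (94*39)*(-2*21) = 3666*(-42) = -153972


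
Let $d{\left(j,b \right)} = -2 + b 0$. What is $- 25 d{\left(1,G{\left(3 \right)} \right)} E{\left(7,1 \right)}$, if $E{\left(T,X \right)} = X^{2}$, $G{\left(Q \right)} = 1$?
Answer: $50$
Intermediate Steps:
$d{\left(j,b \right)} = -2$ ($d{\left(j,b \right)} = -2 + 0 = -2$)
$- 25 d{\left(1,G{\left(3 \right)} \right)} E{\left(7,1 \right)} = \left(-25\right) \left(-2\right) 1^{2} = 50 \cdot 1 = 50$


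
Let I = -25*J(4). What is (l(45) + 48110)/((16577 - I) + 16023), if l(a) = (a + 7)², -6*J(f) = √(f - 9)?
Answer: 2385412416/1530374525 + 304884*I*√5/1530374525 ≈ 1.5587 + 0.00044547*I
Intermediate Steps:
J(f) = -√(-9 + f)/6 (J(f) = -√(f - 9)/6 = -√(-9 + f)/6)
l(a) = (7 + a)²
I = 25*I*√5/6 (I = -(-25)*√(-9 + 4)/6 = -(-25)*√(-5)/6 = -(-25)*I*√5/6 = 25*I*√5/6 ≈ 9.317*I)
(l(45) + 48110)/((16577 - I) + 16023) = ((7 + 45)² + 48110)/((16577 - 25*I*√5/6) + 16023) = (52² + 48110)/((16577 - 25*I*√5/6) + 16023) = (2704 + 48110)/(32600 - 25*I*√5/6) = 50814/(32600 - 25*I*√5/6)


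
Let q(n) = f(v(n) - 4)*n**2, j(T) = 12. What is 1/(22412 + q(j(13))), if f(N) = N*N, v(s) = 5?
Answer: 1/22556 ≈ 4.4334e-5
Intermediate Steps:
f(N) = N**2
q(n) = n**2 (q(n) = (5 - 4)**2*n**2 = 1**2*n**2 = 1*n**2 = n**2)
1/(22412 + q(j(13))) = 1/(22412 + 12**2) = 1/(22412 + 144) = 1/22556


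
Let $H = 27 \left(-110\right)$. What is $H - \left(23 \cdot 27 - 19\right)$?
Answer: $-3572$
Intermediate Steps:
$H = -2970$
$H - \left(23 \cdot 27 - 19\right) = -2970 - \left(23 \cdot 27 - 19\right) = -2970 - \left(621 - 19\right) = -2970 - 602 = -3572$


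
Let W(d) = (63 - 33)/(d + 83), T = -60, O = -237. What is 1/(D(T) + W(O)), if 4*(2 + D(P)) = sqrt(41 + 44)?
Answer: 208208/46989 + 23716*sqrt(85)/46989 ≈ 9.0842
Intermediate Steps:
D(P) = -2 + sqrt(85)/4 (D(P) = -2 + sqrt(41 + 44)/4 = -2 + sqrt(85)/4)
W(d) = 30/(83 + d)
1/(D(T) + W(O)) = 1/((-2 + sqrt(85)/4) + 30/(83 - 237)) = 1/((-2 + sqrt(85)/4) + 30/(-154)) = 1/((-2 + sqrt(85)/4) + 30*(-1/154)) = 1/((-2 + sqrt(85)/4) - 15/77) = 1/(-169/77 + sqrt(85)/4)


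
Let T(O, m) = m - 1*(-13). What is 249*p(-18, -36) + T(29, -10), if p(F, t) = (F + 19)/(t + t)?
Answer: -11/24 ≈ -0.45833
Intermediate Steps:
p(F, t) = (19 + F)/(2*t) (p(F, t) = (19 + F)/((2*t)) = (19 + F)*(1/(2*t)) = (19 + F)/(2*t))
T(O, m) = 13 + m (T(O, m) = m + 13 = 13 + m)
249*p(-18, -36) + T(29, -10) = 249*((½)*(19 - 18)/(-36)) + (13 - 10) = 249*((½)*(-1/36)*1) + 3 = 249*(-1/72) + 3 = -83/24 + 3 = -11/24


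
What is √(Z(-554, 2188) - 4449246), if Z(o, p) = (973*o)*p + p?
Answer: I*√1183870954 ≈ 34407.0*I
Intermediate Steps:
Z(o, p) = p + 973*o*p (Z(o, p) = 973*o*p + p = p + 973*o*p)
√(Z(-554, 2188) - 4449246) = √(2188*(1 + 973*(-554)) - 4449246) = √(2188*(1 - 539042) - 4449246) = √(2188*(-539041) - 4449246) = √(-1179421708 - 4449246) = √(-1183870954) = I*√1183870954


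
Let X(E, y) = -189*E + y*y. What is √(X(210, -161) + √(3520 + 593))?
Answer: √(-13769 + 3*√457) ≈ 117.07*I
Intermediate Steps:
X(E, y) = y² - 189*E (X(E, y) = -189*E + y² = y² - 189*E)
√(X(210, -161) + √(3520 + 593)) = √(((-161)² - 189*210) + √(3520 + 593)) = √((25921 - 39690) + √4113) = √(-13769 + 3*√457)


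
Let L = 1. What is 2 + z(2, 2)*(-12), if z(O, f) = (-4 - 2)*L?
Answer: 74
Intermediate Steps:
z(O, f) = -6 (z(O, f) = (-4 - 2)*1 = -6*1 = -6)
2 + z(2, 2)*(-12) = 2 - 6*(-12) = 2 + 72 = 74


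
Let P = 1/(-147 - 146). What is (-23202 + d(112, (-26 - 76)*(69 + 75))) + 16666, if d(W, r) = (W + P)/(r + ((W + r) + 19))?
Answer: -11201122315/1713757 ≈ -6536.0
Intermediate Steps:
P = -1/293 (P = 1/(-293) = -1/293 ≈ -0.0034130)
d(W, r) = (-1/293 + W)/(19 + W + 2*r) (d(W, r) = (W - 1/293)/(r + ((W + r) + 19)) = (-1/293 + W)/(r + (19 + W + r)) = (-1/293 + W)/(19 + W + 2*r))
(-23202 + d(112, (-26 - 76)*(69 + 75))) + 16666 = (-23202 + (-1/293 + 112)/(19 + 112 + 2*((-26 - 76)*(69 + 75)))) + 16666 = (-23202 + (32815/293)/(19 + 112 + 2*(-102*144))) + 16666 = (-23202 + (32815/293)/(19 + 112 + 2*(-14688))) + 16666 = (-23202 + (32815/293)/(19 + 112 - 29376)) + 16666 = (-23202 + (32815/293)/(-29245)) + 16666 = (-23202 - 1/29245*32815/293) + 16666 = (-23202 - 6563/1713757) + 16666 = -39762596477/1713757 + 16666 = -11201122315/1713757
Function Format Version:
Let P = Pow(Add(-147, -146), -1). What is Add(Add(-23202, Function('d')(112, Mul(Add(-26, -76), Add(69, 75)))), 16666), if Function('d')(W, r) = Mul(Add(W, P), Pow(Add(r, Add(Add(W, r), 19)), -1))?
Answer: Rational(-11201122315, 1713757) ≈ -6536.0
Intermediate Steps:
P = Rational(-1, 293) (P = Pow(-293, -1) = Rational(-1, 293) ≈ -0.0034130)
Function('d')(W, r) = Mul(Pow(Add(19, W, Mul(2, r)), -1), Add(Rational(-1, 293), W)) (Function('d')(W, r) = Mul(Add(W, Rational(-1, 293)), Pow(Add(r, Add(Add(W, r), 19)), -1)) = Mul(Add(Rational(-1, 293), W), Pow(Add(r, Add(19, W, r)), -1)) = Mul(Add(Rational(-1, 293), W), Pow(Add(19, W, Mul(2, r)), -1)) = Mul(Pow(Add(19, W, Mul(2, r)), -1), Add(Rational(-1, 293), W)))
Add(Add(-23202, Function('d')(112, Mul(Add(-26, -76), Add(69, 75)))), 16666) = Add(Add(-23202, Mul(Pow(Add(19, 112, Mul(2, Mul(Add(-26, -76), Add(69, 75)))), -1), Add(Rational(-1, 293), 112))), 16666) = Add(Add(-23202, Mul(Pow(Add(19, 112, Mul(2, Mul(-102, 144))), -1), Rational(32815, 293))), 16666) = Add(Add(-23202, Mul(Pow(Add(19, 112, Mul(2, -14688)), -1), Rational(32815, 293))), 16666) = Add(Add(-23202, Mul(Pow(Add(19, 112, -29376), -1), Rational(32815, 293))), 16666) = Add(Add(-23202, Mul(Pow(-29245, -1), Rational(32815, 293))), 16666) = Add(Add(-23202, Mul(Rational(-1, 29245), Rational(32815, 293))), 16666) = Add(Add(-23202, Rational(-6563, 1713757)), 16666) = Add(Rational(-39762596477, 1713757), 16666) = Rational(-11201122315, 1713757)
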